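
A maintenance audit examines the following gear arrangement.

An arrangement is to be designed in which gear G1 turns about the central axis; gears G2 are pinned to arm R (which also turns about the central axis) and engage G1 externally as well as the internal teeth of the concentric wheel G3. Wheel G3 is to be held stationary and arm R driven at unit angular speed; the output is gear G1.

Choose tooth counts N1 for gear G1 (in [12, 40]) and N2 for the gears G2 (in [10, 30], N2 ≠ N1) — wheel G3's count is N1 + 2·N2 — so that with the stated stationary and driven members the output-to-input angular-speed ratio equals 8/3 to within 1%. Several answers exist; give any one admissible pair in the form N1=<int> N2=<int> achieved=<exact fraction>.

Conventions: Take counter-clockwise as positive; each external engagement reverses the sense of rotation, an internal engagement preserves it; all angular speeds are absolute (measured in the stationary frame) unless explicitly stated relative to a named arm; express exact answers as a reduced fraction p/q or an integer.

design class (target 8/3): planetary set
Willis with ω_ring = 0: ω_sun/ω_arm = (N1+N3)/N1; set equal to 8/3  ⇒  N3/N1 = 8/3 − 1 = 5/3
N3 = N1 + 2·N2  ⇒  N2/N1 = (N3/N1 − 1)/2 = (5/3 − 1)/2 = 1/3
smallest multiple with N1 ≥ 12 and N2 ≥ 10: k = 10  ⇒  N1 = 10·3 = 30, N2 = 10·1 = 10 (N1 ≤ 40, N2 ≤ 30, N2 ≠ N1 ✓), N3 = 30 + 2·10 = 50
check: (N1+N3)/N1 with N1 = 30, N3 = 50 gives 8/3; |achieved − target| = 0 ≤ 2/75 ✓

N1=30 N2=10 achieved=8/3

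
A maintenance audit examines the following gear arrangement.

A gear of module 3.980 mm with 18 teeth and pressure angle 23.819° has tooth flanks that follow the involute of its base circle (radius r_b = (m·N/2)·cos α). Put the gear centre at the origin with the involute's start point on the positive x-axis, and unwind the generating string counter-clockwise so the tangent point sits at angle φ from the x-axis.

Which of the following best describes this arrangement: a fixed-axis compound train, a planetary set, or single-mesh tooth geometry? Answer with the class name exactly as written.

single-mesh tooth geometry

topology: single-mesh involute geometry — m = 3.980, N = 18
classification: single-mesh tooth geometry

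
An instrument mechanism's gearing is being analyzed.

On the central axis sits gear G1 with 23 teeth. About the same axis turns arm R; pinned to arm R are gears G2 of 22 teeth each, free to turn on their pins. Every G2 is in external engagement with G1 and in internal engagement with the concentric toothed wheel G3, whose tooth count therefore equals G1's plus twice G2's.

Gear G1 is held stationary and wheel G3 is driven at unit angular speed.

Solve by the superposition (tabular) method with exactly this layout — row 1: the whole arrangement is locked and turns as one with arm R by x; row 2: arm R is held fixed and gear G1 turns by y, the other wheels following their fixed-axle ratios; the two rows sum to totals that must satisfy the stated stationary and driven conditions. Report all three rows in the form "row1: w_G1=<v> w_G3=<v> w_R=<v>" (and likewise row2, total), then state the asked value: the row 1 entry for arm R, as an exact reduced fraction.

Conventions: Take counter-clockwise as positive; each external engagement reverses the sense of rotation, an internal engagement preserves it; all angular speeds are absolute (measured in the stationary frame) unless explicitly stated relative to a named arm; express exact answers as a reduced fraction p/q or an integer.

topology: planetary set — G1 23T / G2 22T / G3 67T, arm = carrier (Willis)
row 1: whole set turns with the arm by x
row 2 — arm fixed, fixed-axis ratios: sun y, ring −(23/67)·y, arm 0
boundary: total ω_sun = x + y = 0 and total ω_ring = x − (23/67)·y = 1  ⇒  y = -67/90, x = 67/90
row 2 ring = −(23/67)·(-67/90) = 23/90
totals (row 1 + row 2): sun 67/90 + (-67/90) = 0, ring 67/90 + 23/90 = 1, arm 67/90 + 0 = 67/90
asked cell (row1, arm) = 67/90

row1: w_G1=67/90 w_G3=67/90 w_R=67/90
row2: w_G1=-67/90 w_G3=23/90 w_R=0
total: w_G1=0 w_G3=1 w_R=67/90
asked value: 67/90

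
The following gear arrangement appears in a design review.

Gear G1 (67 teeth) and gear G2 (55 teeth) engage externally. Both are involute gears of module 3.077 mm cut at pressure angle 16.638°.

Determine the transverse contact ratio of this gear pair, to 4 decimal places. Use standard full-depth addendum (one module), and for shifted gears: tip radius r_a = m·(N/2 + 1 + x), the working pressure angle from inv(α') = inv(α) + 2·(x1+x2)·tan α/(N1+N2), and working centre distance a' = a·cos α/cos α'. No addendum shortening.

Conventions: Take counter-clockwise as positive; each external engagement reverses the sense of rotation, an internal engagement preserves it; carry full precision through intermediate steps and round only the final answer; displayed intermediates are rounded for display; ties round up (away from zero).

topology: single-mesh involute geometry — m = 3.077, 67T/55T pair
base radii: r_b1 = 98.763859, r_b2 = 81.074810
tip radii: r_a1 = 106.156500, r_a2 = 87.694500
no profile shift: α' = α, a' = a
action lengths: √(r_a1²−r_b1²) = 38.921750, √(r_a2²−r_b2²) = 33.424550
base pitch p_b = π·m·cos α = 9.261965
CR = (38.921750 + 33.424550 − 187.697000·sin 16.63800°)/9.261965 = 2.008663
contact ratio ≈ 2.0087

2.0087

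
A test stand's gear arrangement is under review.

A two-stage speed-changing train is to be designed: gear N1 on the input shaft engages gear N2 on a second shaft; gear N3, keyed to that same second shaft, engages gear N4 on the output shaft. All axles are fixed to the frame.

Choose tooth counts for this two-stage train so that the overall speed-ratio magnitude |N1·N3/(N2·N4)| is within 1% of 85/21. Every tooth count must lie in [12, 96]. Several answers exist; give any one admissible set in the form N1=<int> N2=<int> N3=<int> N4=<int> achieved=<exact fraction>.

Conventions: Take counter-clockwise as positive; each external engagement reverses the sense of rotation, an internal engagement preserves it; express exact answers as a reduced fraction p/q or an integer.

N1=17 N2=12 N3=40 N4=14 achieved=85/21

class = fixed-axis compound train [2-stage, 85/21 wanted]
target = 85/21 in lowest terms: an exact hit needs N1·N3 = k·85 and N2·N4 = k·21 for one integer k, every count in [12, 96]; additionally prefer no 1:1 stage (N1 ≠ N2, N3 ≠ N4)
k = 1…7: no 1:1-free in-range split of k·85 and k·21 into factor pairs; take k = 8
k = 8: N1·N3 = 680 = 17·40, N2·N4 = 168 = 12·14
achieved = 17·40/(12·14) = 85/21; |achieved − target| = 0 ≤ 17/420 ✓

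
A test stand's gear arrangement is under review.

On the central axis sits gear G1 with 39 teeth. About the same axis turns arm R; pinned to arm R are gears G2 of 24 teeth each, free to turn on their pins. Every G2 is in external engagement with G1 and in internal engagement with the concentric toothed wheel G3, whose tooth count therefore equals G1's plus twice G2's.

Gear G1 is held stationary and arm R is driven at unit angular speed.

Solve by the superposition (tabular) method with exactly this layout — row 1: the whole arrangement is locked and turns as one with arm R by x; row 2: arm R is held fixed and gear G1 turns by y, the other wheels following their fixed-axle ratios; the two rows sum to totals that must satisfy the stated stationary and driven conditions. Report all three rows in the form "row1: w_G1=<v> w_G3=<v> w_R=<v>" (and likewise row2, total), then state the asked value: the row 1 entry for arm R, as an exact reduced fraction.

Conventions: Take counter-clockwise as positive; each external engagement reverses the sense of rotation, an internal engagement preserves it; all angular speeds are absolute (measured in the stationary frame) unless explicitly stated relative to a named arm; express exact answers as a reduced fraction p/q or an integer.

topology: planetary set — G1 39T / G2 24T / G3 87T, arm = carrier (Willis)
row 1 (train locked, turned with arm): all members turn x
row 2 (arm held, sun turns y): ω_ring = −(39/87)·y, ω_arm = 0
boundary: total ω_sun = x + y = 0 and total ω_arm = x = 1  ⇒  y = -1, x = 1
row 2 ring = −(39/87)·(-1) = 13/29
totals (row 1 + row 2): sun 1 + (-1) = 0, ring 1 + 13/29 = 42/29, arm 1 + 0 = 1
asked cell (row1, arm) = 1

row1: w_G1=1 w_G3=1 w_R=1
row2: w_G1=-1 w_G3=13/29 w_R=0
total: w_G1=0 w_G3=42/29 w_R=1
asked value: 1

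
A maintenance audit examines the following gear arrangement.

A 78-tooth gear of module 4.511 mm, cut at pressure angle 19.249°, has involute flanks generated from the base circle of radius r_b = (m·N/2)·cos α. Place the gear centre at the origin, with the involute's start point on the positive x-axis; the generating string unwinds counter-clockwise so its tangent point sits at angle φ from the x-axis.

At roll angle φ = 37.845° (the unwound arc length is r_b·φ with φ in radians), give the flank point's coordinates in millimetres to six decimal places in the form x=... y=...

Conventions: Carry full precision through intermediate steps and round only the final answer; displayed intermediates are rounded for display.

topology: single-mesh involute geometry — m = 4.511, N = 78
pitch radius r_p = m·N/2 = 4.511·78/2 = 175.929000
base radius r_b = r_p·cos α = 175.929000·cos 19.249° = 166.093650
roll angle φ = 37.845° = 0.66051986 rad
x = r_b·(cos φ + φ·sin φ) = 198.468699
y = r_b·(sin φ − φ·cos φ) = 15.269404

x=198.468699 y=15.269404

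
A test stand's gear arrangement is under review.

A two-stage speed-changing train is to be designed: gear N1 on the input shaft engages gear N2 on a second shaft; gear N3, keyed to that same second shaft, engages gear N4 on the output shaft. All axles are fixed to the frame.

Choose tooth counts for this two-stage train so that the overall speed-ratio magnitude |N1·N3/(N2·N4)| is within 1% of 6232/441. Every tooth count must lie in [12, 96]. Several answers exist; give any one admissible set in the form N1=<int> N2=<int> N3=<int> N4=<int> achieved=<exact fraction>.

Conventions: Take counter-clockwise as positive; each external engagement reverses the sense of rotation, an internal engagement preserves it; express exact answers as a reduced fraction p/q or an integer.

design class (target 6232/441): fixed-axis compound train
target = 6232/441 in lowest terms: an exact hit needs N1·N3 = k·6232 and N2·N4 = k·441 for one integer k, every count in [12, 96]; additionally prefer no 1:1 stage (N1 ≠ N2, N3 ≠ N4)
k = 1: N1·N3 = 6232 = 76·82, N2·N4 = 441 = 21·21
achieved = 76·82/(21·21) = 6232/441; |achieved − target| = 0 ≤ 1558/11025 ✓

N1=76 N2=21 N3=82 N4=21 achieved=6232/441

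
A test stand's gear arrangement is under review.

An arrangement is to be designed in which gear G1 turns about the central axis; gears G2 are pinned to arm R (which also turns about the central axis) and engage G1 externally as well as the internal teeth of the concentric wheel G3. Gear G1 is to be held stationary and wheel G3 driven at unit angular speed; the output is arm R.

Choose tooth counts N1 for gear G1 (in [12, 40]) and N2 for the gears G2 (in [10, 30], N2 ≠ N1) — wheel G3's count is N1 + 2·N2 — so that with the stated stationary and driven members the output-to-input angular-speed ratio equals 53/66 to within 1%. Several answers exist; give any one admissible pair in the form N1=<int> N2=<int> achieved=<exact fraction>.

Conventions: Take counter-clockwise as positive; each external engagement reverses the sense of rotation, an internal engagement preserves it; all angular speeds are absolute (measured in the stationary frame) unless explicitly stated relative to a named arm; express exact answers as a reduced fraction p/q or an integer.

N1=13 N2=20 achieved=53/66

design class (target 53/66): planetary set
Willis with ω_sun = 0: ω_arm/ω_ring = N3/(N1+N3); set equal to 53/66  ⇒  N3/N1 = (53/66)/(1 − 53/66) = 53/13
N3 = N1 + 2·N2  ⇒  N2/N1 = (N3/N1 − 1)/2 = (53/13 − 1)/2 = 20/13
smallest multiple with N1 ≥ 12 and N2 ≥ 10: k = 1  ⇒  N1 = 1·13 = 13, N2 = 1·20 = 20 (N1 ≤ 40, N2 ≤ 30, N2 ≠ N1 ✓), N3 = 13 + 2·20 = 53
check: N3/(N1+N3) with N1 = 13, N3 = 53 gives 53/66; |achieved − target| = 0 ≤ 53/6600 ✓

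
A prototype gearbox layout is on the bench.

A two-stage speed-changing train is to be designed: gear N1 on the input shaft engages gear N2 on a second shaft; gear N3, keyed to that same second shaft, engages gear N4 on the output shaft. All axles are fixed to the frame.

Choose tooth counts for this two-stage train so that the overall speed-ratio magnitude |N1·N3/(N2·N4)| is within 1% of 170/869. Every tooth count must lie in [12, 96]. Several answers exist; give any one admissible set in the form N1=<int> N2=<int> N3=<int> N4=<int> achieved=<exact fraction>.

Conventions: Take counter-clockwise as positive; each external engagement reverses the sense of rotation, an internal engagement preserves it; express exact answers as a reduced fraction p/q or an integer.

class = fixed-axis compound train [2-stage, 170/869 wanted]
target = 170/869 in lowest terms: an exact hit needs N1·N3 = k·170 and N2·N4 = k·869 for one integer k, every count in [12, 96]; additionally prefer no 1:1 stage (N1 ≠ N2, N3 ≠ N4)
k = 1: no 1:1-free in-range split of k·170 and k·869 into factor pairs; take k = 2
k = 2: N1·N3 = 340 = 17·20, N2·N4 = 1738 = 22·79
achieved = 17·20/(22·79) = 170/869; |achieved − target| = 0 ≤ 17/8690 ✓

N1=17 N2=22 N3=20 N4=79 achieved=170/869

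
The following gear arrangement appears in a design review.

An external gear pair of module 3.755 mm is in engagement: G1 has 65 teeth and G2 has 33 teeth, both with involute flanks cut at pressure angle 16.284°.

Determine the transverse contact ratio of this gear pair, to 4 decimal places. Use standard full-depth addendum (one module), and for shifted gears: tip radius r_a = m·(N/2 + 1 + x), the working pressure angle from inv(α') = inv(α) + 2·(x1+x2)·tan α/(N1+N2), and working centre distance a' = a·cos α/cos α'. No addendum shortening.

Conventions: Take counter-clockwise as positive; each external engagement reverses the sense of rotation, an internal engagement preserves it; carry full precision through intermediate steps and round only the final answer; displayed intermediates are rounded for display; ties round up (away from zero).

topology: single-mesh involute geometry — m = 3.755, 65T/33T pair
base radii: r_b1 = 117.141799, r_b2 = 59.471990
tip radii: r_a1 = 125.792500, r_a2 = 65.712500
no profile shift: α' = α, a' = a
action lengths: √(r_a1²−r_b1²) = 45.842688, √(r_a2²−r_b2²) = 27.950225
base pitch p_b = π·m·cos α = 11.323440
CR = (45.842688 + 27.950225 − 183.995000·sin 16.28400°)/11.323440 = 1.960620
contact ratio ≈ 1.9606

1.9606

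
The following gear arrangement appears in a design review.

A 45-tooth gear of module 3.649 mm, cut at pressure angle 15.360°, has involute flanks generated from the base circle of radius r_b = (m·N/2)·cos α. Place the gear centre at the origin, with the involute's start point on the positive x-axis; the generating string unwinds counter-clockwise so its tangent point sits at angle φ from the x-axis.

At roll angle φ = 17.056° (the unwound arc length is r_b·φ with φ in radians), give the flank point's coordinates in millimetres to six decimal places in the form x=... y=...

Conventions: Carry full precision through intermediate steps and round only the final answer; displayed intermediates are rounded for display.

x=82.600348 y=0.690000

class = single-mesh tooth geometry [base-circle involute, m = 3.649, 45T]
pitch radius r_p = m·N/2 = 3.649·45/2 = 82.102500
base radius r_b = r_p·cos α = 82.102500·cos 15.360° = 79.169845
roll angle φ = 17.056° = 0.29768336 rad
x = r_b·(cos φ + φ·sin φ) = 82.600348
y = r_b·(sin φ − φ·cos φ) = 0.690000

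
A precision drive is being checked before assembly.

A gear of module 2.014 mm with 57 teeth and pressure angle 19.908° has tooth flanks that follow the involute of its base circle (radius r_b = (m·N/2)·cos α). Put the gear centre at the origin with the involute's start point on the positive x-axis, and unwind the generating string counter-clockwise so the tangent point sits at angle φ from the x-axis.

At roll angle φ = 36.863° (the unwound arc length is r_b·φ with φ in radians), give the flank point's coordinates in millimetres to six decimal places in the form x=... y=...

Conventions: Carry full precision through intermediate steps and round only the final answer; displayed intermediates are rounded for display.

x=64.009168 y=4.595592

class = single-mesh tooth geometry [base-circle involute, m = 2.014, 57T]
pitch radius r_p = m·N/2 = 2.014·57/2 = 57.399000
base radius r_b = r_p·cos α = 57.399000·cos 19.908° = 53.968870
roll angle φ = 36.863° = 0.64338072 rad
x = r_b·(cos φ + φ·sin φ) = 64.009168
y = r_b·(sin φ − φ·cos φ) = 4.595592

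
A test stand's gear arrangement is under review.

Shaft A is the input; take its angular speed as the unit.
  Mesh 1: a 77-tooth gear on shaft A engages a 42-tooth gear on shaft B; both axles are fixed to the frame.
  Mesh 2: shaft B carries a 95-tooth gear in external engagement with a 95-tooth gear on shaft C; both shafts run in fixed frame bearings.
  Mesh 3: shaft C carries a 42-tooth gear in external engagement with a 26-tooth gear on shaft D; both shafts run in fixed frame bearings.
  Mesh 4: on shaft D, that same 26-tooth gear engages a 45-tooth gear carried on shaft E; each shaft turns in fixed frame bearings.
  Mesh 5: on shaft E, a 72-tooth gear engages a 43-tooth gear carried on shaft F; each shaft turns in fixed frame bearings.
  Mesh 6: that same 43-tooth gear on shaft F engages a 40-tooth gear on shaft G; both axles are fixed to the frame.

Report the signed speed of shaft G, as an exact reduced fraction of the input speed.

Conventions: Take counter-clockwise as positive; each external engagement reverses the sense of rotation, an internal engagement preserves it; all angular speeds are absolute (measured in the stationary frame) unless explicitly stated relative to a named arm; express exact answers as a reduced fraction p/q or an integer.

77/25

6-mesh fixed-axis compound train (all bearings frame-fixed)
mesh 1 [77T→42T]: |ω|/ω_in = 1×77/42 = 11/6, sense flips to −
mesh 2 [95T→95T]: |ω|/ω_in = (11/6)×95/95 = 11/6, sense flips to +
mesh 3 [42T→26T]: |ω|/ω_in = (11/6)×42/26 = 77/26, sense flips to −
mesh 4 [26T→45T]: |ω|/ω_in = (77/26)×26/45 = 77/45, sense flips to +
mesh 5 [72T→43T]: |ω|/ω_in = (77/45)×72/43 = 616/215, sense flips to −
mesh 6 [43T→40T]: |ω|/ω_in = (616/215)×43/40 = 77/25, sense flips to +
signed output speed (× input speed) = 77/25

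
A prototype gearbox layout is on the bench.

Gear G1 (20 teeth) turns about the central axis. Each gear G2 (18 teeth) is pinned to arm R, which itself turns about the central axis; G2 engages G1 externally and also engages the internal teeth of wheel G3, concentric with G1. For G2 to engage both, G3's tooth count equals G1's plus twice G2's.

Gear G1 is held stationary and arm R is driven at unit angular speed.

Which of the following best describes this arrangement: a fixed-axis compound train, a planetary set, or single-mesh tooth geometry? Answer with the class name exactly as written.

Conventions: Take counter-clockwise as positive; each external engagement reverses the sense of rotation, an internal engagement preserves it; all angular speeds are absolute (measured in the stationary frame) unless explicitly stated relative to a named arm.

topology: planetary set — G1 20T / G2 18T / G3 56T, arm = carrier (Willis)
classification: planetary set

planetary set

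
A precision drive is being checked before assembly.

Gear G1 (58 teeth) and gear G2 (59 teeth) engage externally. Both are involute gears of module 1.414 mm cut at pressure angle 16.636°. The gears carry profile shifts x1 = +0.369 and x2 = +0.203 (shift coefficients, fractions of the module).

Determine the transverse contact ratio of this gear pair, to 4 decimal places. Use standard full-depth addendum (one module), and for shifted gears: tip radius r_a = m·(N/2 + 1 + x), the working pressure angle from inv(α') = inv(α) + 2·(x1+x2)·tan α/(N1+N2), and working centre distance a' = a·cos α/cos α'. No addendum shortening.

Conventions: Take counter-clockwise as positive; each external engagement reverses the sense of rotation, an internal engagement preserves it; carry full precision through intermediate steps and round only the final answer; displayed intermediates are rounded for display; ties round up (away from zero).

class = single-mesh tooth geometry [involute pair 58T × 59T, m = 1.414]
base radii: r_b1 = 39.289607, r_b2 = 39.967014
tip radii: r_a1 = 42.941766, r_a2 = 43.414042
inv(α') = inv(16.636°) + 2·(+0.369+0.203)·tan α/(58+59) = 0.01136583  ⇒  α' = 18.32234°
a' = a·cos α / cos α' = 82.7190·cos 16.636°/cos 18.32234° = 83.489280
action lengths: √(r_a1²−r_b1²) = 17.329802, √(r_a2²−r_b2²) = 16.953372
base pitch p_b = π·m·cos α = 4.256274
CR = (17.329802 + 16.953372 − 83.489280·sin 18.32234°)/4.256274 = 1.888333
contact ratio ≈ 1.8883

1.8883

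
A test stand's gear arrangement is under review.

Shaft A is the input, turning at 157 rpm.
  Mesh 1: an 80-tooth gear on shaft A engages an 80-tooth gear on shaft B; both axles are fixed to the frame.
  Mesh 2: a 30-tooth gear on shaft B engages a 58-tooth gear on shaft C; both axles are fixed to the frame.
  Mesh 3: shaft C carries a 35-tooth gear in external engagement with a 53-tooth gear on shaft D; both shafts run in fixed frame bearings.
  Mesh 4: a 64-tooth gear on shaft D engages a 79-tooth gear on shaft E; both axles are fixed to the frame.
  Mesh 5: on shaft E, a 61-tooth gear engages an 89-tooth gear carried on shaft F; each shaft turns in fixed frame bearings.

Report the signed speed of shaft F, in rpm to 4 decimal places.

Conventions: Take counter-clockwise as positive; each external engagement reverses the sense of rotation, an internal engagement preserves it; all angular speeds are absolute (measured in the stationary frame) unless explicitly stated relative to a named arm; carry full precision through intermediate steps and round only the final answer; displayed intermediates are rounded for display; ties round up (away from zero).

-29.7768 rpm

topology: fixed-axis compound train — 5 meshes, A→F
mesh 1 [80T→80T]: ω = 157.0000×80/80 = 157.0000 rpm, sense flips to −
mesh 2 [30T→58T]: ω = 157.0000×30/58 = 81.2069 rpm, sense flips to +
mesh 3 [35T→53T]: ω = 81.2069×35/53 = 53.6272 rpm, sense flips to −
mesh 4 [64T→79T]: ω = 53.6272×64/79 = 43.4448 rpm, sense flips to +
mesh 5 [61T→89T]: ω = 43.4448×61/89 = 29.7768 rpm, sense flips to −
signed output speed = -29.7768 rpm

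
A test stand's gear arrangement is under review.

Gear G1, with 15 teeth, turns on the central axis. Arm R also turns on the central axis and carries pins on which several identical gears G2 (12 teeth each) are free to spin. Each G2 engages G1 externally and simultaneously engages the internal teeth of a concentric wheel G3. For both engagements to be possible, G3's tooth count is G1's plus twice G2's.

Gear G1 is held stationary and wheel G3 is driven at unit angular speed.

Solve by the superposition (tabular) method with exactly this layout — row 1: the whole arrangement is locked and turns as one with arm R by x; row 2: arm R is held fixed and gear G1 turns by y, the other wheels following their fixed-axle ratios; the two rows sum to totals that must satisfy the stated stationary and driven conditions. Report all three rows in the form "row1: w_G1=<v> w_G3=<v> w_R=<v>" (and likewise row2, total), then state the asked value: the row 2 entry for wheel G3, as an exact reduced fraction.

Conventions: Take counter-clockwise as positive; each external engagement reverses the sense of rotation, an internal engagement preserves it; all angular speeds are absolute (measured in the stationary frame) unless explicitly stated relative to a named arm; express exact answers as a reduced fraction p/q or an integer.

row1: w_G1=13/18 w_G3=13/18 w_R=13/18
row2: w_G1=-13/18 w_G3=5/18 w_R=0
total: w_G1=0 w_G3=1 w_R=13/18
asked value: 5/18

topology: planetary set — G1 15T / G2 12T / G3 39T, arm = carrier (Willis)
row 1 (train locked, turned with arm): all members turn x
row 2: sun turns y, ring = −(15/39)·y, arm 0
boundary: total ω_sun = x + y = 0 and total ω_ring = x − (15/39)·y = 1  ⇒  y = -13/18, x = 13/18
row 2 ring = −(15/39)·(-13/18) = 5/18
totals (row 1 + row 2): sun 13/18 + (-13/18) = 0, ring 13/18 + 5/18 = 1, arm 13/18 + 0 = 13/18
asked cell (row2, ring) = 5/18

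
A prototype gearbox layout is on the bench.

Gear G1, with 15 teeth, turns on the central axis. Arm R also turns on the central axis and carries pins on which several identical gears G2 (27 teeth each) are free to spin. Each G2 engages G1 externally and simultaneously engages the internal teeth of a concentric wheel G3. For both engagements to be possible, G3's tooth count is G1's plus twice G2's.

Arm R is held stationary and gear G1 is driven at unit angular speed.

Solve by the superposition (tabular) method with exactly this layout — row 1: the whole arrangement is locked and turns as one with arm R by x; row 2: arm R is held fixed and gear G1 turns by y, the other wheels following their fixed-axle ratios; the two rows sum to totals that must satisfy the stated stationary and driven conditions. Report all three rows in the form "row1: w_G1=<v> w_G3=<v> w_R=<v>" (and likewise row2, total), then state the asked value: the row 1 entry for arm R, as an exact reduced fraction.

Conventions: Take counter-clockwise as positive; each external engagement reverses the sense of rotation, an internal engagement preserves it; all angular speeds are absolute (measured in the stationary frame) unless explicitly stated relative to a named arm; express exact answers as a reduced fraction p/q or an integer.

row1: w_G1=0 w_G3=0 w_R=0
row2: w_G1=1 w_G3=-5/23 w_R=0
total: w_G1=1 w_G3=-5/23 w_R=0
asked value: 0

class = planetary set [G3 = 15+2·27 = 69; Willis about the carrier]
superposition row 1 [locked train]: every member turns x
superposition row 2 [arm held]: sun y, ring −(15/69)·y, arm 0
boundary: total ω_arm = x = 0 and total ω_sun = x + y = 1  ⇒  y = 1, x = 0
row 2 ring = −(15/69)·1 = -5/23
totals (row 1 + row 2): sun 0 + 1 = 1, ring 0 + (-5/23) = -5/23, arm 0 + 0 = 0
asked cell (row1, arm) = 0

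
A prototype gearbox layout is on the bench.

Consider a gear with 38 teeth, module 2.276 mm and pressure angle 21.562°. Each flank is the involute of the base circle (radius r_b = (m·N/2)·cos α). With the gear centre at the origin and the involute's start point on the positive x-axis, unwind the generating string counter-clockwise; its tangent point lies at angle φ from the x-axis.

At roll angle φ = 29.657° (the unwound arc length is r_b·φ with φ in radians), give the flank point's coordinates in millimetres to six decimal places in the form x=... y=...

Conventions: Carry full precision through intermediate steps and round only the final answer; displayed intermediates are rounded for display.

x=45.249899 y=1.809799

recognized (one wheel, involute flank): single-mesh tooth geometry, m = 2.276, N = 38
pitch radius r_p = m·N/2 = 2.276·38/2 = 43.244000
base radius r_b = r_p·cos α = 43.244000·cos 21.562° = 40.217804
roll angle φ = 29.657° = 0.51761230 rad
x = r_b·(cos φ + φ·sin φ) = 45.249899
y = r_b·(sin φ − φ·cos φ) = 1.809799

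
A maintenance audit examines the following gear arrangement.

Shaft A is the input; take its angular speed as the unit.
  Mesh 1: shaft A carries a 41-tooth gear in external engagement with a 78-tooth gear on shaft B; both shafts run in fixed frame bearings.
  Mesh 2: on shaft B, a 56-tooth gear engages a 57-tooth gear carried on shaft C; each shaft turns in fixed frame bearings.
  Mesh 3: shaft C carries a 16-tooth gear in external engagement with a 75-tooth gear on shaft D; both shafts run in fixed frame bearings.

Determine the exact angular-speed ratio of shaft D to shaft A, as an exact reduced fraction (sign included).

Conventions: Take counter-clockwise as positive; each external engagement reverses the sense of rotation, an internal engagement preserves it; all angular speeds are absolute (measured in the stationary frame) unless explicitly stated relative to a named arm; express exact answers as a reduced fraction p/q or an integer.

-18368/166725

class = fixed-axis compound train [3 meshes; 3 ratios multiply, 3 sense flips]
mesh 1 [41T→78T]: running ratio 41/78, sense −
mesh 2 [56T→57T]: running ratio 1148/2223, sense +
mesh 3 [16T→75T]: running ratio 18368/166725, sense −
ω_out/ω_in = -18368/166725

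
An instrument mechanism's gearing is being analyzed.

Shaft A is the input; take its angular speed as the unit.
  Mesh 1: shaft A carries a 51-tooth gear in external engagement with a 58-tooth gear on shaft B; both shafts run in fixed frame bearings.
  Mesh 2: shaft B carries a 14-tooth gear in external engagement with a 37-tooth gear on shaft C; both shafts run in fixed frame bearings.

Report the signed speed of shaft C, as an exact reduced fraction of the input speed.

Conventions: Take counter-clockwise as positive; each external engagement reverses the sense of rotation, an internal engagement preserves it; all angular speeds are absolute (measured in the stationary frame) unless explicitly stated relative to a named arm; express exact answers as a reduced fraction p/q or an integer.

2-mesh fixed-axis compound train (all bearings frame-fixed)
mesh 1 [51T→58T]: |ω|/ω_in = 1×51/58 = 51/58, sense flips to −
mesh 2 [14T→37T]: |ω|/ω_in = (51/58)×14/37 = 357/1073, sense flips to +
signed output speed (× input speed) = 357/1073

357/1073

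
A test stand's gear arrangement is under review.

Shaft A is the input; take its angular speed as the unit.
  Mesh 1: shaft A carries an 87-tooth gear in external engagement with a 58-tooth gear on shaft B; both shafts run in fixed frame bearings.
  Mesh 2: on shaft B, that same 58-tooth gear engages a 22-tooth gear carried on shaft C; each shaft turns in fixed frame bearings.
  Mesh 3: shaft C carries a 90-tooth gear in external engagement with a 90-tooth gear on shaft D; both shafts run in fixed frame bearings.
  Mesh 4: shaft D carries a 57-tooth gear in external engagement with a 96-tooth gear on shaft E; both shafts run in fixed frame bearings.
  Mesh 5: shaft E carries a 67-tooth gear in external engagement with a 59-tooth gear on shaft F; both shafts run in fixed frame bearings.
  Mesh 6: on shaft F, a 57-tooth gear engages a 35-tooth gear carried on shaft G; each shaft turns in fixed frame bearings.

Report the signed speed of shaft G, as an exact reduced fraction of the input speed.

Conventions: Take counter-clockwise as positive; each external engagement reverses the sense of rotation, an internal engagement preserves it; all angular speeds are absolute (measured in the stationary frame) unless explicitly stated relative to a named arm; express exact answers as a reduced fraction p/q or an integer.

6312807/1453760

6-mesh fixed-axis compound train (all bearings frame-fixed)
mesh 1 [87T→58T]: |ω|/ω_in = 1×87/58 = 3/2, sense flips to −
mesh 2 [58T→22T]: |ω|/ω_in = (3/2)×58/22 = 87/22, sense flips to +
mesh 3 [90T→90T]: |ω|/ω_in = (87/22)×90/90 = 87/22, sense flips to −
mesh 4 [57T→96T]: |ω|/ω_in = (87/22)×57/96 = 1653/704, sense flips to +
mesh 5 [67T→59T]: |ω|/ω_in = (1653/704)×67/59 = 110751/41536, sense flips to −
mesh 6 [57T→35T]: |ω|/ω_in = (110751/41536)×57/35 = 6312807/1453760, sense flips to +
signed output speed (× input speed) = 6312807/1453760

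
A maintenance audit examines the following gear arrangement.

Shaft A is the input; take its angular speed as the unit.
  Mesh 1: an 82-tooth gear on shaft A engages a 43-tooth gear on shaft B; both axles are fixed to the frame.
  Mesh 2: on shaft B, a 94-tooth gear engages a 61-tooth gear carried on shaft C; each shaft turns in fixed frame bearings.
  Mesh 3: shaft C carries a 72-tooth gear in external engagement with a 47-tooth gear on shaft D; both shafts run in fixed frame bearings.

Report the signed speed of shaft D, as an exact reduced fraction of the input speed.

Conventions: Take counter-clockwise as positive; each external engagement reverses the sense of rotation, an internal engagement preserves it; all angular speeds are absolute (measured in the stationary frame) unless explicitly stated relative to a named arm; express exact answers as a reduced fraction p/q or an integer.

3-mesh fixed-axis compound train (all bearings frame-fixed)
mesh 1 [82T→43T]: |ω|/ω_in = 1×82/43 = 82/43, sense flips to −
mesh 2 [94T→61T]: |ω|/ω_in = (82/43)×94/61 = 7708/2623, sense flips to +
mesh 3 [72T→47T]: |ω|/ω_in = (7708/2623)×72/47 = 11808/2623, sense flips to −
signed output speed (× input speed) = -11808/2623

-11808/2623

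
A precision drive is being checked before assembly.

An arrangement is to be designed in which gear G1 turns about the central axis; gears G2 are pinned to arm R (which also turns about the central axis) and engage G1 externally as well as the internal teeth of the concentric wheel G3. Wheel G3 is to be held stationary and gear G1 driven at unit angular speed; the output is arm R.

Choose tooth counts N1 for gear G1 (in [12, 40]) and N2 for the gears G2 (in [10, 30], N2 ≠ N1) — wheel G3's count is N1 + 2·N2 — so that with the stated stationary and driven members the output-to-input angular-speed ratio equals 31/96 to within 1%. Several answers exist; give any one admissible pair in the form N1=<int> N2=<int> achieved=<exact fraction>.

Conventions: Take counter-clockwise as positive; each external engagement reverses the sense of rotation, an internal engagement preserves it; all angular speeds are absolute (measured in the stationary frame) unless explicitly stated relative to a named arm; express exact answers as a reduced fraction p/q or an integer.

N1=31 N2=17 achieved=31/96

class = planetary set [ratio 31/96 wanted; Willis about the carrier]
Willis with ω_ring = 0: ω_arm/ω_sun = N1/(N1+N3); set equal to 31/96  ⇒  N3/N1 = 1/(31/96) − 1 = 65/31
N3 = N1 + 2·N2  ⇒  N2/N1 = (N3/N1 − 1)/2 = (65/31 − 1)/2 = 17/31
smallest multiple with N1 ≥ 12 and N2 ≥ 10: k = 1  ⇒  N1 = 1·31 = 31, N2 = 1·17 = 17 (N1 ≤ 40, N2 ≤ 30, N2 ≠ N1 ✓), N3 = 31 + 2·17 = 65
check: N1/(N1+N3) with N1 = 31, N3 = 65 gives 31/96; |achieved − target| = 0 ≤ 31/9600 ✓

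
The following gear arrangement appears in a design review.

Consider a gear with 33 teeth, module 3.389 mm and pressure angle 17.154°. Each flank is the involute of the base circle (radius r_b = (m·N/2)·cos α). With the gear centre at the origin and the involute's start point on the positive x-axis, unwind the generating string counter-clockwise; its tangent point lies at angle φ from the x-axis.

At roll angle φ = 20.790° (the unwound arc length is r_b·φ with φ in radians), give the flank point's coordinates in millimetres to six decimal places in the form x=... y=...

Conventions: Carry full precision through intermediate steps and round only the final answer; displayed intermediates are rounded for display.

single-mesh involute tooth geometry (33T wheel at module 3.389)
pitch radius r_p = m·N/2 = 3.389·33/2 = 55.918500
base radius r_b = r_p·cos α = 55.918500·cos 17.154° = 53.430991
roll angle φ = 20.790° = 0.36285395 rad
x = r_b·(cos φ + φ·sin φ) = 56.833498
y = r_b·(sin φ − φ·cos φ) = 0.839728

x=56.833498 y=0.839728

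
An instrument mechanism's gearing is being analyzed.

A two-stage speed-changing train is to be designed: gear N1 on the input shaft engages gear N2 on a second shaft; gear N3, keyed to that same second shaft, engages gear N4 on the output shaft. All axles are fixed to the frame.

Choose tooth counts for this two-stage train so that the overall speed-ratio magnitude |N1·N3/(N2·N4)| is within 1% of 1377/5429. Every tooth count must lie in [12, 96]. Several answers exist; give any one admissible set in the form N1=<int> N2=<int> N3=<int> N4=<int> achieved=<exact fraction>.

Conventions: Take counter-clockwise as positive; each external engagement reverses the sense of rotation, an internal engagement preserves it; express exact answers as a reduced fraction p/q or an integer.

N1=17 N2=61 N3=81 N4=89 achieved=1377/5429

topology: fixed-axis compound train — 2 stages, target 1377/5429
target = 1377/5429 in lowest terms: an exact hit needs N1·N3 = k·1377 and N2·N4 = k·5429 for one integer k, every count in [12, 96]; additionally prefer no 1:1 stage (N1 ≠ N2, N3 ≠ N4)
k = 1: N1·N3 = 1377 = 17·81, N2·N4 = 5429 = 61·89
achieved = 17·81/(61·89) = 1377/5429; |achieved − target| = 0 ≤ 1377/542900 ✓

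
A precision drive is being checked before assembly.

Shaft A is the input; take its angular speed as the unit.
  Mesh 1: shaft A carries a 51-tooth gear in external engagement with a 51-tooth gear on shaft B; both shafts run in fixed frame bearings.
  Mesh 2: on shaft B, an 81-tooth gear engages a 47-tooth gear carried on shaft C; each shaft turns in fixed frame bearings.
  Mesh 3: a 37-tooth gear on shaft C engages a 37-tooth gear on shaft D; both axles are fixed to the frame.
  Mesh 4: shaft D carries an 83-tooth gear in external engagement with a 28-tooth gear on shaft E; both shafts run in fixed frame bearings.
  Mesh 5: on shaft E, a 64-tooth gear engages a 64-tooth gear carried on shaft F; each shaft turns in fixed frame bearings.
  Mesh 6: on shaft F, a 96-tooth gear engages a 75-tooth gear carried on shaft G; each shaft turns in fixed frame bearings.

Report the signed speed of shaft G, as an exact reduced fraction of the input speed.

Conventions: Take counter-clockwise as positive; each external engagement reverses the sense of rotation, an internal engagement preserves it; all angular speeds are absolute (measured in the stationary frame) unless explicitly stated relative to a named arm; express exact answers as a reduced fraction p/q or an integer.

53784/8225

6-mesh fixed-axis compound train (all bearings frame-fixed)
mesh 1 [51T→51T]: |ω|/ω_in = 1×51/51 = 1, sense flips to −
mesh 2 [81T→47T]: |ω|/ω_in = 1×81/47 = 81/47, sense flips to +
mesh 3 [37T→37T]: |ω|/ω_in = (81/47)×37/37 = 81/47, sense flips to −
mesh 4 [83T→28T]: |ω|/ω_in = (81/47)×83/28 = 6723/1316, sense flips to +
mesh 5 [64T→64T]: |ω|/ω_in = (6723/1316)×64/64 = 6723/1316, sense flips to −
mesh 6 [96T→75T]: |ω|/ω_in = (6723/1316)×96/75 = 53784/8225, sense flips to +
signed output speed (× input speed) = 53784/8225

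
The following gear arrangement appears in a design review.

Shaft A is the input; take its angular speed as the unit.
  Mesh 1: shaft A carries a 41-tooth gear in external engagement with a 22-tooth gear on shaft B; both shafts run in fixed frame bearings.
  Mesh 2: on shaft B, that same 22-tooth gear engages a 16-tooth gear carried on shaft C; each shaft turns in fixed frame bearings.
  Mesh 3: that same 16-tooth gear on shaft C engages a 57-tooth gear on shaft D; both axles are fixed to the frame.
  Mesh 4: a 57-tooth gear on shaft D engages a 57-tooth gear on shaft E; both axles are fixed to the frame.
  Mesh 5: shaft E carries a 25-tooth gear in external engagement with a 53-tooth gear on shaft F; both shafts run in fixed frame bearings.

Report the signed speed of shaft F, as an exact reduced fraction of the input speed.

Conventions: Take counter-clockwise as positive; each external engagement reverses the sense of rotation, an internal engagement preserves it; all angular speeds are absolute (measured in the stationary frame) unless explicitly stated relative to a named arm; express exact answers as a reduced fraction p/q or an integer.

5-mesh fixed-axis compound train (all bearings frame-fixed)
mesh 1 [41T→22T]: |ω|/ω_in = 1×41/22 = 41/22, sense flips to −
mesh 2 [22T→16T]: |ω|/ω_in = (41/22)×22/16 = 41/16, sense flips to +
mesh 3 [16T→57T]: |ω|/ω_in = (41/16)×16/57 = 41/57, sense flips to −
mesh 4 [57T→57T]: |ω|/ω_in = (41/57)×57/57 = 41/57, sense flips to +
mesh 5 [25T→53T]: |ω|/ω_in = (41/57)×25/53 = 1025/3021, sense flips to −
signed output speed (× input speed) = -1025/3021

-1025/3021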